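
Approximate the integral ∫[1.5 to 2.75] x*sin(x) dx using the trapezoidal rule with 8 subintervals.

f(x) = x*sin(x)
a = 1.5, b = 2.75, n = 8
h = (b - a)/n = 0.156250

Trapezoidal rule: (h/2)[f(x₀) + 2f(x₁) + 2f(x₂) + ... + f(xₙ)]

x_0 = 1.5000, f(x_0) = 1.496242, coefficient = 1
x_1 = 1.6562, f(x_1) = 1.650206, coefficient = 2
x_2 = 1.8125, f(x_2) = 1.759814, coefficient = 2
x_3 = 1.9688, f(x_3) = 1.814904, coefficient = 2
x_4 = 2.1250, f(x_4) = 1.806930, coefficient = 2
x_5 = 2.2812, f(x_5) = 1.729338, coefficient = 2
x_6 = 2.4375, f(x_6) = 1.577897, coefficient = 2
x_7 = 2.5938, f(x_7) = 1.350946, coefficient = 2
x_8 = 2.7500, f(x_8) = 1.049568, coefficient = 1

I ≈ (0.156250/2) × 25.925881 = 2.025459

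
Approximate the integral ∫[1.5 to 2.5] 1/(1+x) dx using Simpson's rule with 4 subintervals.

f(x) = 1/(1+x)
a = 1.5, b = 2.5, n = 4
h = (b - a)/n = 0.250000

Simpson's rule: (h/3)[f(x₀) + 4f(x₁) + 2f(x₂) + ... + f(xₙ)]

x_0 = 1.5000, f(x_0) = 0.400000, coefficient = 1
x_1 = 1.7500, f(x_1) = 0.363636, coefficient = 4
x_2 = 2.0000, f(x_2) = 0.333333, coefficient = 2
x_3 = 2.2500, f(x_3) = 0.307692, coefficient = 4
x_4 = 2.5000, f(x_4) = 0.285714, coefficient = 1

I ≈ (0.250000/3) × 4.037696 = 0.336475
Exact value: 0.336472
Error: 0.000002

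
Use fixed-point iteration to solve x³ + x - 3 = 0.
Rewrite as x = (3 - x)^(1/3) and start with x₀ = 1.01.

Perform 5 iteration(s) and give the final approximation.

Equation: x³ + x - 3 = 0
Fixed-point form: x = (3 - x)^(1/3)
x₀ = 1.01

x_1 = g(1.010000) = 1.257818
x_2 = g(1.257818) = 1.203274
x_3 = g(1.203274) = 1.215702
x_4 = g(1.215702) = 1.212893
x_5 = g(1.212893) = 1.213529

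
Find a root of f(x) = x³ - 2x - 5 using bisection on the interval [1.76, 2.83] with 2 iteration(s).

f(x) = x³ - 2x - 5
Initial interval: [1.76, 2.83]

Iteration 1:
  c_1 = (1.760000 + 2.830000)/2 = 2.295000
  f(c_1) = f(2.295000) = 2.497822
  f(a) × f(c) < 0, new interval: [1.760000, 2.295000]
Iteration 2:
  c_2 = (1.760000 + 2.295000)/2 = 2.027500
  f(c_2) = f(2.027500) = -0.720442
  f(a) × f(c) ≥ 0, new interval: [2.027500, 2.295000]

After 2 iteration(s), the approximation is c_2 = 2.027500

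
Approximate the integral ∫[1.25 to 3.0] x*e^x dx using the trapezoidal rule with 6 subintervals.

f(x) = x*e^x
a = 1.25, b = 3.0, n = 6
h = (b - a)/n = 0.291667

Trapezoidal rule: (h/2)[f(x₀) + 2f(x₁) + 2f(x₂) + ... + f(xₙ)]

x_0 = 1.2500, f(x_0) = 4.362929, coefficient = 1
x_1 = 1.5417, f(x_1) = 7.203239, coefficient = 2
x_2 = 1.8333, f(x_2) = 11.466952, coefficient = 2
x_3 = 2.1250, f(x_3) = 17.792407, coefficient = 2
x_4 = 2.4167, f(x_4) = 27.087053, coefficient = 2
x_5 = 2.7083, f(x_5) = 40.636504, coefficient = 2
x_6 = 3.0000, f(x_6) = 60.256611, coefficient = 1

I ≈ (0.291667/2) × 272.991848 = 39.811311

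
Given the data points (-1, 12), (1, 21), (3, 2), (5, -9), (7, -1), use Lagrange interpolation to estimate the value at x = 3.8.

Lagrange interpolation formula:
P(x) = Σ yᵢ × Lᵢ(x)
where Lᵢ(x) = Π_{j≠i} (x - xⱼ)/(xᵢ - xⱼ)

L_0(3.8) = (3.8 - 1)/(-1 - 1) × (3.8 - 3)/(-1 - 3) × (3.8 - 5)/(-1 - 5) × (3.8 - 7)/(-1 - 7) = 0.022400
L_1(3.8) = (3.8 - (-1))/(1 - (-1)) × (3.8 - 3)/(1 - 3) × (3.8 - 5)/(1 - 5) × (3.8 - 7)/(1 - 7) = -0.153600
L_2(3.8) = (3.8 - (-1))/(3 - (-1)) × (3.8 - 1)/(3 - 1) × (3.8 - 5)/(3 - 5) × (3.8 - 7)/(3 - 7) = 0.806400
L_3(3.8) = (3.8 - (-1))/(5 - (-1)) × (3.8 - 1)/(5 - 1) × (3.8 - 3)/(5 - 3) × (3.8 - 7)/(5 - 7) = 0.358400
L_4(3.8) = (3.8 - (-1))/(7 - (-1)) × (3.8 - 1)/(7 - 1) × (3.8 - 3)/(7 - 3) × (3.8 - 5)/(7 - 5) = -0.033600

P(3.8) = 12×L_0(3.8) + 21×L_1(3.8) + 2×L_2(3.8) + (-9)×L_3(3.8) + (-1)×L_4(3.8)
P(3.8) = -4.536000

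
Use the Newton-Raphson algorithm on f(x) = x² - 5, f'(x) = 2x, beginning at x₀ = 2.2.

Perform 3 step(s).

f(x) = x² - 5
f'(x) = 2x
x₀ = 2.2

Newton-Raphson formula: x_{n+1} = x_n - f(x_n)/f'(x_n)

Iteration 1:
  f(2.200000) = -0.160000
  f'(2.200000) = 4.400000
  x_1 = 2.200000 - (-0.160000)/4.400000 = 2.236364
Iteration 2:
  f(2.236364) = 0.001322
  f'(2.236364) = 4.472727
  x_2 = 2.236364 - 0.001322/4.472727 = 2.236068
Iteration 3:
  f(2.236068) = 0.000000
  f'(2.236068) = 4.472136
  x_3 = 2.236068 - 0.000000/4.472136 = 2.236068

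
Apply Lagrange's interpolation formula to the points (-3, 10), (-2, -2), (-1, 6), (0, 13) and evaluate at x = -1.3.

Lagrange interpolation formula:
P(x) = Σ yᵢ × Lᵢ(x)
where Lᵢ(x) = Π_{j≠i} (x - xⱼ)/(xᵢ - xⱼ)

L_0(-1.3) = (-1.3 - (-2))/(-3 - (-2)) × (-1.3 - (-1))/(-3 - (-1)) × (-1.3 - 0)/(-3 - 0) = -0.045500
L_1(-1.3) = (-1.3 - (-3))/(-2 - (-3)) × (-1.3 - (-1))/(-2 - (-1)) × (-1.3 - 0)/(-2 - 0) = 0.331500
L_2(-1.3) = (-1.3 - (-3))/(-1 - (-3)) × (-1.3 - (-2))/(-1 - (-2)) × (-1.3 - 0)/(-1 - 0) = 0.773500
L_3(-1.3) = (-1.3 - (-3))/(0 - (-3)) × (-1.3 - (-2))/(0 - (-2)) × (-1.3 - (-1))/(0 - (-1)) = -0.059500

P(-1.3) = 10×L_0(-1.3) + (-2)×L_1(-1.3) + 6×L_2(-1.3) + 13×L_3(-1.3)
P(-1.3) = 2.749500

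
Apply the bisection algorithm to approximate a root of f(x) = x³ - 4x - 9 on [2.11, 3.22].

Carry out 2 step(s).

f(x) = x³ - 4x - 9
Initial interval: [2.11, 3.22]

Iteration 1:
  c_1 = (2.110000 + 3.220000)/2 = 2.665000
  f(c_1) = f(2.665000) = -0.732570
  f(a) × f(c) ≥ 0, new interval: [2.665000, 3.220000]
Iteration 2:
  c_2 = (2.665000 + 3.220000)/2 = 2.942500
  f(c_2) = f(2.942500) = 4.707066
  f(a) × f(c) < 0, new interval: [2.665000, 2.942500]

After 2 iteration(s), the approximation is c_2 = 2.942500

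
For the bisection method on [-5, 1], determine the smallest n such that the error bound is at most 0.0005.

We need (b-a)/2^n ≤ 0.0005
(1 - (-5))/2^n ≤ 0.0005
6/2^n ≤ 0.0005
2^n ≥ 12000
n ≥ log₂(12000) = 13.55
n ≥ 14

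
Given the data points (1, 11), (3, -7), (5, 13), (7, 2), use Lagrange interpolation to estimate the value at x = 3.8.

Lagrange interpolation formula:
P(x) = Σ yᵢ × Lᵢ(x)
where Lᵢ(x) = Π_{j≠i} (x - xⱼ)/(xᵢ - xⱼ)

L_0(3.8) = (3.8 - 3)/(1 - 3) × (3.8 - 5)/(1 - 5) × (3.8 - 7)/(1 - 7) = -0.064000
L_1(3.8) = (3.8 - 1)/(3 - 1) × (3.8 - 5)/(3 - 5) × (3.8 - 7)/(3 - 7) = 0.672000
L_2(3.8) = (3.8 - 1)/(5 - 1) × (3.8 - 3)/(5 - 3) × (3.8 - 7)/(5 - 7) = 0.448000
L_3(3.8) = (3.8 - 1)/(7 - 1) × (3.8 - 3)/(7 - 3) × (3.8 - 5)/(7 - 5) = -0.056000

P(3.8) = 11×L_0(3.8) + (-7)×L_1(3.8) + 13×L_2(3.8) + 2×L_3(3.8)
P(3.8) = 0.304000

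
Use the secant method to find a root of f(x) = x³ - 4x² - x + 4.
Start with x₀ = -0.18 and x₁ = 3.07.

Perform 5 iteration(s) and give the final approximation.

f(x) = x³ - 4x² - x + 4
x₀ = -0.18, x₁ = 3.07

Secant formula: x_{n+1} = x_n - f(x_n)(x_n - x_{n-1})/(f(x_n) - f(x_{n-1}))

Iteration 1:
  f(-0.180000) = 4.044568
  f(3.070000) = -7.835157
  x_2 = 3.070000 - (-7.835157)×(3.070000 - (-0.180000))/(-7.835157 - 4.044568)
       = 0.926494
Iteration 2:
  f(3.070000) = -7.835157
  f(0.926494) = 0.435235
  x_3 = 0.926494 - 0.435235×(0.926494 - 3.070000)/(0.435235 - (-7.835157))
       = 1.039298
Iteration 3:
  f(0.926494) = 0.435235
  f(1.039298) = -0.237269
  x_4 = 1.039298 - (-0.237269)×(1.039298 - 0.926494)/(-0.237269 - 0.435235)
       = 0.999499
Iteration 4:
  f(1.039298) = -0.237269
  f(0.999499) = 0.003006
  x_5 = 0.999499 - 0.003006×(0.999499 - 1.039298)/(0.003006 - (-0.237269))
       = 0.999997
Iteration 5:
  f(0.999499) = 0.003006
  f(0.999997) = 0.000019
  x_6 = 0.999997 - 0.000019×(0.999997 - 0.999499)/(0.000019 - 0.003006)
       = 1.000000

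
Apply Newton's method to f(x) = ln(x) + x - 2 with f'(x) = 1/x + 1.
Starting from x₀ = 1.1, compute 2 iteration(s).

f(x) = ln(x) + x - 2
f'(x) = 1/x + 1
x₀ = 1.1

Newton-Raphson formula: x_{n+1} = x_n - f(x_n)/f'(x_n)

Iteration 1:
  f(1.100000) = -0.804690
  f'(1.100000) = 1.909091
  x_1 = 1.100000 - (-0.804690)/1.909091 = 1.521504
Iteration 2:
  f(1.521504) = -0.058796
  f'(1.521504) = 1.657244
  x_2 = 1.521504 - (-0.058796)/1.657244 = 1.556983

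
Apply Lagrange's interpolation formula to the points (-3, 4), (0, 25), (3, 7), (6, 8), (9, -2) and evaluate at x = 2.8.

Lagrange interpolation formula:
P(x) = Σ yᵢ × Lᵢ(x)
where Lᵢ(x) = Π_{j≠i} (x - xⱼ)/(xᵢ - xⱼ)

L_0(2.8) = (2.8 - 0)/(-3 - 0) × (2.8 - 3)/(-3 - 3) × (2.8 - 6)/(-3 - 6) × (2.8 - 9)/(-3 - 9) = -0.005715
L_1(2.8) = (2.8 - (-3))/(0 - (-3)) × (2.8 - 3)/(0 - 3) × (2.8 - 6)/(0 - 6) × (2.8 - 9)/(0 - 9) = 0.047355
L_2(2.8) = (2.8 - (-3))/(3 - (-3)) × (2.8 - 0)/(3 - 0) × (2.8 - 6)/(3 - 6) × (2.8 - 9)/(3 - 9) = 0.994449
L_3(2.8) = (2.8 - (-3))/(6 - (-3)) × (2.8 - 0)/(6 - 0) × (2.8 - 3)/(6 - 3) × (2.8 - 9)/(6 - 9) = -0.041435
L_4(2.8) = (2.8 - (-3))/(9 - (-3)) × (2.8 - 0)/(9 - 0) × (2.8 - 3)/(9 - 3) × (2.8 - 6)/(9 - 6) = 0.005347

P(2.8) = 4×L_0(2.8) + 25×L_1(2.8) + 7×L_2(2.8) + 8×L_3(2.8) + (-2)×L_4(2.8)
P(2.8) = 7.779977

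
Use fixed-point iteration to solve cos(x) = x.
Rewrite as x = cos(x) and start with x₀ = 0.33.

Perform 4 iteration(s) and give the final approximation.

Equation: cos(x) = x
Fixed-point form: x = cos(x)
x₀ = 0.33

x_1 = g(0.330000) = 0.946042
x_2 = g(0.946042) = 0.584898
x_3 = g(0.584898) = 0.833769
x_4 = g(0.833769) = 0.672090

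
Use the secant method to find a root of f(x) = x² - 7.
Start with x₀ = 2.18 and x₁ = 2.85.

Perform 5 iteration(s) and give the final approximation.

f(x) = x² - 7
x₀ = 2.18, x₁ = 2.85

Secant formula: x_{n+1} = x_n - f(x_n)(x_n - x_{n-1})/(f(x_n) - f(x_{n-1}))

Iteration 1:
  f(2.180000) = -2.247600
  f(2.850000) = 1.122500
  x_2 = 2.850000 - 1.122500×(2.850000 - 2.180000)/(1.122500 - (-2.247600))
       = 2.626839
Iteration 2:
  f(2.850000) = 1.122500
  f(2.626839) = -0.099717
  x_3 = 2.626839 - (-0.099717)×(2.626839 - 2.850000)/(-0.099717 - 1.122500)
       = 2.645046
Iteration 3:
  f(2.626839) = -0.099717
  f(2.645046) = -0.003732
  x_4 = 2.645046 - (-0.003732)×(2.645046 - 2.626839)/(-0.003732 - (-0.099717))
       = 2.645754
Iteration 4:
  f(2.645046) = -0.003732
  f(2.645754) = 0.000013
  x_5 = 2.645754 - 0.000013×(2.645754 - 2.645046)/(0.000013 - (-0.003732))
       = 2.645751
Iteration 5:
  f(2.645754) = 0.000013
  f(2.645751) = 0.000000
  x_6 = 2.645751 - 0.000000×(2.645751 - 2.645754)/(0.000000 - 0.000013)
       = 2.645751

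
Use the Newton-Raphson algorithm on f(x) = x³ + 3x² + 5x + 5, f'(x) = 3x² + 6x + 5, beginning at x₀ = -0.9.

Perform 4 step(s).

f(x) = x³ + 3x² + 5x + 5
f'(x) = 3x² + 6x + 5
x₀ = -0.9

Newton-Raphson formula: x_{n+1} = x_n - f(x_n)/f'(x_n)

Iteration 1:
  f(-0.900000) = 2.201000
  f'(-0.900000) = 2.030000
  x_1 = -0.900000 - 2.201000/2.030000 = -1.984236
Iteration 2:
  f(-1.984236) = -0.921924
  f'(-1.984236) = 4.906164
  x_2 = -1.984236 - (-0.921924)/4.906164 = -1.796325
Iteration 3:
  f(-1.796325) = -0.097627
  f'(-1.796325) = 3.902401
  x_3 = -1.796325 - (-0.097627)/3.902401 = -1.771308
Iteration 4:
  f(-1.771308) = -0.001479
  f'(-1.771308) = 3.784748
  x_4 = -1.771308 - (-0.001479)/3.784748 = -1.770917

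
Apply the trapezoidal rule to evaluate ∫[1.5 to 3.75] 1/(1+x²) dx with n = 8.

f(x) = 1/(1+x²)
a = 1.5, b = 3.75, n = 8
h = (b - a)/n = 0.281250

Trapezoidal rule: (h/2)[f(x₀) + 2f(x₁) + 2f(x₂) + ... + f(xₙ)]

x_0 = 1.5000, f(x_0) = 0.307692, coefficient = 1
x_1 = 1.7812, f(x_1) = 0.239644, coefficient = 2
x_2 = 2.0625, f(x_2) = 0.190335, coefficient = 2
x_3 = 2.3438, f(x_3) = 0.154008, coefficient = 2
x_4 = 2.6250, f(x_4) = 0.126733, coefficient = 2
x_5 = 2.9062, f(x_5) = 0.105862, coefficient = 2
x_6 = 3.1875, f(x_6) = 0.089604, coefficient = 2
x_7 = 3.4688, f(x_7) = 0.076733, coefficient = 2
x_8 = 3.7500, f(x_8) = 0.066390, coefficient = 1

I ≈ (0.281250/2) × 2.339920 = 0.329051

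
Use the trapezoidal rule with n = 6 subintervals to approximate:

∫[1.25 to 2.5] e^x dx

f(x) = e^x
a = 1.25, b = 2.5, n = 6
h = (b - a)/n = 0.208333

Trapezoidal rule: (h/2)[f(x₀) + 2f(x₁) + 2f(x₂) + ... + f(xₙ)]

x_0 = 1.2500, f(x_0) = 3.490343, coefficient = 1
x_1 = 1.4583, f(x_1) = 4.298789, coefficient = 2
x_2 = 1.6667, f(x_2) = 5.294490, coefficient = 2
x_3 = 1.8750, f(x_3) = 6.520819, coefficient = 2
x_4 = 2.0833, f(x_4) = 8.031195, coefficient = 2
x_5 = 2.2917, f(x_5) = 9.891410, coefficient = 2
x_6 = 2.5000, f(x_6) = 12.182494, coefficient = 1

I ≈ (0.208333/2) × 83.746242 = 8.723567
Exact value: 8.692151
Error: 0.031416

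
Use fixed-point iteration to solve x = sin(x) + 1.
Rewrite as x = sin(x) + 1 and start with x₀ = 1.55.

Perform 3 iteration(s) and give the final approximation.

Equation: x = sin(x) + 1
Fixed-point form: x = sin(x) + 1
x₀ = 1.55

x_1 = g(1.550000) = 1.999784
x_2 = g(1.999784) = 1.909387
x_3 = g(1.909387) = 1.943224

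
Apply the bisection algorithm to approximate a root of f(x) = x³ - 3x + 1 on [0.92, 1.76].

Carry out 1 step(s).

f(x) = x³ - 3x + 1
Initial interval: [0.92, 1.76]

Iteration 1:
  c_1 = (0.920000 + 1.760000)/2 = 1.340000
  f(c_1) = f(1.340000) = -0.613896
  f(a) × f(c) ≥ 0, new interval: [1.340000, 1.760000]

After 1 iteration(s), the approximation is c_1 = 1.340000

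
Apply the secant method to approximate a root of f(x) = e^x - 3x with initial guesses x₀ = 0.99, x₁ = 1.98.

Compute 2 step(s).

f(x) = e^x - 3x
x₀ = 0.99, x₁ = 1.98

Secant formula: x_{n+1} = x_n - f(x_n)(x_n - x_{n-1})/(f(x_n) - f(x_{n-1}))

Iteration 1:
  f(0.990000) = -0.278766
  f(1.980000) = 1.302743
  x_2 = 1.980000 - 1.302743×(1.980000 - 0.990000)/(1.302743 - (-0.278766))
       = 1.164503
Iteration 2:
  f(1.980000) = 1.302743
  f(1.164503) = -0.289179
  x_3 = 1.164503 - (-0.289179)×(1.164503 - 1.980000)/(-0.289179 - 1.302743)
       = 1.312641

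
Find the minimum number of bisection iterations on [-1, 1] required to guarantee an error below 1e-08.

We need (b-a)/2^n ≤ 1e-08
(1 - (-1))/2^n ≤ 1e-08
2/2^n ≤ 1e-08
2^n ≥ 200000000
n ≥ log₂(200000000) = 27.58
n ≥ 28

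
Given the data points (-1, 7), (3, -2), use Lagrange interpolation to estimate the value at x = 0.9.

Lagrange interpolation formula:
P(x) = Σ yᵢ × Lᵢ(x)
where Lᵢ(x) = Π_{j≠i} (x - xⱼ)/(xᵢ - xⱼ)

L_0(0.9) = (0.9 - 3)/(-1 - 3) = 0.525000
L_1(0.9) = (0.9 - (-1))/(3 - (-1)) = 0.475000

P(0.9) = 7×L_0(0.9) + (-2)×L_1(0.9)
P(0.9) = 2.725000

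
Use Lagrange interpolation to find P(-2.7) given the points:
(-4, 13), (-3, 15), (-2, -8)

Lagrange interpolation formula:
P(x) = Σ yᵢ × Lᵢ(x)
where Lᵢ(x) = Π_{j≠i} (x - xⱼ)/(xᵢ - xⱼ)

L_0(-2.7) = (-2.7 - (-3))/(-4 - (-3)) × (-2.7 - (-2))/(-4 - (-2)) = -0.105000
L_1(-2.7) = (-2.7 - (-4))/(-3 - (-4)) × (-2.7 - (-2))/(-3 - (-2)) = 0.910000
L_2(-2.7) = (-2.7 - (-4))/(-2 - (-4)) × (-2.7 - (-3))/(-2 - (-3)) = 0.195000

P(-2.7) = 13×L_0(-2.7) + 15×L_1(-2.7) + (-8)×L_2(-2.7)
P(-2.7) = 10.725000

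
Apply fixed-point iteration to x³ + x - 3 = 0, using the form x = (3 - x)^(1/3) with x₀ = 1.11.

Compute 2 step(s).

Equation: x³ + x - 3 = 0
Fixed-point form: x = (3 - x)^(1/3)
x₀ = 1.11

x_1 = g(1.110000) = 1.236386
x_2 = g(1.236386) = 1.208188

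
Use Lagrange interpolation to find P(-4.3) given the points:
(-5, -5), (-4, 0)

Lagrange interpolation formula:
P(x) = Σ yᵢ × Lᵢ(x)
where Lᵢ(x) = Π_{j≠i} (x - xⱼ)/(xᵢ - xⱼ)

L_0(-4.3) = (-4.3 - (-4))/(-5 - (-4)) = 0.300000
L_1(-4.3) = (-4.3 - (-5))/(-4 - (-5)) = 0.700000

P(-4.3) = (-5)×L_0(-4.3) + 0×L_1(-4.3)
P(-4.3) = -1.500000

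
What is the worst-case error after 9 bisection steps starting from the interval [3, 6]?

Bisection error bound: |error| ≤ (b-a)/2^n
|error| ≤ (6 - 3)/2^9 = 3/2^9
|error| ≤ 0.0058593750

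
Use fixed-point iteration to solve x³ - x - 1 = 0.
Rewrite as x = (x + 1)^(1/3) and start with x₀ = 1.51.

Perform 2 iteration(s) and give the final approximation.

Equation: x³ - x - 1 = 0
Fixed-point form: x = (x + 1)^(1/3)
x₀ = 1.51

x_1 = g(1.510000) = 1.359016
x_2 = g(1.359016) = 1.331201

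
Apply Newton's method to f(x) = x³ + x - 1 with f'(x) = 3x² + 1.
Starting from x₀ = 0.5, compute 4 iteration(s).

f(x) = x³ + x - 1
f'(x) = 3x² + 1
x₀ = 0.5

Newton-Raphson formula: x_{n+1} = x_n - f(x_n)/f'(x_n)

Iteration 1:
  f(0.500000) = -0.375000
  f'(0.500000) = 1.750000
  x_1 = 0.500000 - (-0.375000)/1.750000 = 0.714286
Iteration 2:
  f(0.714286) = 0.078717
  f'(0.714286) = 2.530612
  x_2 = 0.714286 - 0.078717/2.530612 = 0.683180
Iteration 3:
  f(0.683180) = 0.002043
  f'(0.683180) = 2.400204
  x_3 = 0.683180 - 0.002043/2.400204 = 0.682328
Iteration 4:
  f(0.682328) = 0.000001
  f'(0.682328) = 2.396716
  x_4 = 0.682328 - 0.000001/2.396716 = 0.682328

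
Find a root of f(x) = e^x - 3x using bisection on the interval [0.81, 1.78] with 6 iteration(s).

f(x) = e^x - 3x
Initial interval: [0.81, 1.78]

Iteration 1:
  c_1 = (0.810000 + 1.780000)/2 = 1.295000
  f(c_1) = f(1.295000) = -0.234004
  f(a) × f(c) ≥ 0, new interval: [1.295000, 1.780000]
Iteration 2:
  c_2 = (1.295000 + 1.780000)/2 = 1.537500
  f(c_2) = f(1.537500) = 0.040443
  f(a) × f(c) < 0, new interval: [1.295000, 1.537500]
Iteration 3:
  c_3 = (1.295000 + 1.537500)/2 = 1.416250
  f(c_3) = f(1.416250) = -0.127115
  f(a) × f(c) ≥ 0, new interval: [1.416250, 1.537500]
Iteration 4:
  c_4 = (1.416250 + 1.537500)/2 = 1.476875
  f(c_4) = f(1.476875) = -0.051386
  f(a) × f(c) ≥ 0, new interval: [1.476875, 1.537500]
Iteration 5:
  c_5 = (1.476875 + 1.537500)/2 = 1.507188
  f(c_5) = f(1.507188) = -0.007545
  f(a) × f(c) ≥ 0, new interval: [1.507188, 1.537500]
Iteration 6:
  c_6 = (1.507188 + 1.537500)/2 = 1.522344
  f(c_6) = f(1.522344) = 0.015923
  f(a) × f(c) < 0, new interval: [1.507188, 1.522344]

After 6 iteration(s), the approximation is c_6 = 1.522344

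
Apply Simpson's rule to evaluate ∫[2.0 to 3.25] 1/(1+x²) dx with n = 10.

f(x) = 1/(1+x²)
a = 2.0, b = 3.25, n = 10
h = (b - a)/n = 0.125000

Simpson's rule: (h/3)[f(x₀) + 4f(x₁) + 2f(x₂) + ... + f(xₙ)]

x_0 = 2.0000, f(x_0) = 0.200000, coefficient = 1
x_1 = 2.1250, f(x_1) = 0.181303, coefficient = 4
x_2 = 2.2500, f(x_2) = 0.164948, coefficient = 2
x_3 = 2.3750, f(x_3) = 0.150588, coefficient = 4
x_4 = 2.5000, f(x_4) = 0.137931, coefficient = 2
x_5 = 2.6250, f(x_5) = 0.126733, coefficient = 4
x_6 = 2.7500, f(x_6) = 0.116788, coefficient = 2
x_7 = 2.8750, f(x_7) = 0.107926, coefficient = 4
x_8 = 3.0000, f(x_8) = 0.100000, coefficient = 2
x_9 = 3.1250, f(x_9) = 0.092888, coefficient = 4
x_10 = 3.2500, f(x_10) = 0.086486, coefficient = 1

I ≈ (0.125000/3) × 3.963574 = 0.165149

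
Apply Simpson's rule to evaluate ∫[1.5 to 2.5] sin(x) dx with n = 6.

f(x) = sin(x)
a = 1.5, b = 2.5, n = 6
h = (b - a)/n = 0.166667

Simpson's rule: (h/3)[f(x₀) + 4f(x₁) + 2f(x₂) + ... + f(xₙ)]

x_0 = 1.5000, f(x_0) = 0.997495, coefficient = 1
x_1 = 1.6667, f(x_1) = 0.995408, coefficient = 4
x_2 = 1.8333, f(x_2) = 0.965735, coefficient = 2
x_3 = 2.0000, f(x_3) = 0.909297, coefficient = 4
x_4 = 2.1667, f(x_4) = 0.827660, coefficient = 2
x_5 = 2.3333, f(x_5) = 0.723086, coefficient = 4
x_6 = 2.5000, f(x_6) = 0.598472, coefficient = 1

I ≈ (0.166667/3) × 15.693922 = 0.871885
Exact value: 0.871881
Error: 0.000004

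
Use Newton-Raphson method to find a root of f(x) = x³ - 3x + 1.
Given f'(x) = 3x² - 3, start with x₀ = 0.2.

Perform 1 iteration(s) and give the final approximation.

f(x) = x³ - 3x + 1
f'(x) = 3x² - 3
x₀ = 0.2

Newton-Raphson formula: x_{n+1} = x_n - f(x_n)/f'(x_n)

Iteration 1:
  f(0.200000) = 0.408000
  f'(0.200000) = -2.880000
  x_1 = 0.200000 - 0.408000/(-2.880000) = 0.341667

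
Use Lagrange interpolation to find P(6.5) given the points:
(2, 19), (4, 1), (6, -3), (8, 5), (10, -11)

Lagrange interpolation formula:
P(x) = Σ yᵢ × Lᵢ(x)
where Lᵢ(x) = Π_{j≠i} (x - xⱼ)/(xᵢ - xⱼ)

L_0(6.5) = (6.5 - 4)/(2 - 4) × (6.5 - 6)/(2 - 6) × (6.5 - 8)/(2 - 8) × (6.5 - 10)/(2 - 10) = 0.017090
L_1(6.5) = (6.5 - 2)/(4 - 2) × (6.5 - 6)/(4 - 6) × (6.5 - 8)/(4 - 8) × (6.5 - 10)/(4 - 10) = -0.123047
L_2(6.5) = (6.5 - 2)/(6 - 2) × (6.5 - 4)/(6 - 4) × (6.5 - 8)/(6 - 8) × (6.5 - 10)/(6 - 10) = 0.922852
L_3(6.5) = (6.5 - 2)/(8 - 2) × (6.5 - 4)/(8 - 4) × (6.5 - 6)/(8 - 6) × (6.5 - 10)/(8 - 10) = 0.205078
L_4(6.5) = (6.5 - 2)/(10 - 2) × (6.5 - 4)/(10 - 4) × (6.5 - 6)/(10 - 6) × (6.5 - 8)/(10 - 8) = -0.021973

P(6.5) = 19×L_0(6.5) + 1×L_1(6.5) + (-3)×L_2(6.5) + 5×L_3(6.5) + (-11)×L_4(6.5)
P(6.5) = -1.299805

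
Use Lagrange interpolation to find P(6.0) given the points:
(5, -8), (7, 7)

Lagrange interpolation formula:
P(x) = Σ yᵢ × Lᵢ(x)
where Lᵢ(x) = Π_{j≠i} (x - xⱼ)/(xᵢ - xⱼ)

L_0(6.0) = (6.0 - 7)/(5 - 7) = 0.500000
L_1(6.0) = (6.0 - 5)/(7 - 5) = 0.500000

P(6.0) = (-8)×L_0(6.0) + 7×L_1(6.0)
P(6.0) = -0.500000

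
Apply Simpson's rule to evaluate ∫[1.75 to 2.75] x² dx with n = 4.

f(x) = x²
a = 1.75, b = 2.75, n = 4
h = (b - a)/n = 0.250000

Simpson's rule: (h/3)[f(x₀) + 4f(x₁) + 2f(x₂) + ... + f(xₙ)]

x_0 = 1.7500, f(x_0) = 3.062500, coefficient = 1
x_1 = 2.0000, f(x_1) = 4.000000, coefficient = 4
x_2 = 2.2500, f(x_2) = 5.062500, coefficient = 2
x_3 = 2.5000, f(x_3) = 6.250000, coefficient = 4
x_4 = 2.7500, f(x_4) = 7.562500, coefficient = 1

I ≈ (0.250000/3) × 61.750000 = 5.145833
Exact value: 5.145833
Error: 0.000000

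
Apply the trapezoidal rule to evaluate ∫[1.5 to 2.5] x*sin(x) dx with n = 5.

f(x) = x*sin(x)
a = 1.5, b = 2.5, n = 5
h = (b - a)/n = 0.200000

Trapezoidal rule: (h/2)[f(x₀) + 2f(x₁) + 2f(x₂) + ... + f(xₙ)]

x_0 = 1.5000, f(x_0) = 1.496242, coefficient = 1
x_1 = 1.7000, f(x_1) = 1.685830, coefficient = 2
x_2 = 1.9000, f(x_2) = 1.797970, coefficient = 2
x_3 = 2.1000, f(x_3) = 1.812740, coefficient = 2
x_4 = 2.3000, f(x_4) = 1.715122, coefficient = 2
x_5 = 2.5000, f(x_5) = 1.496180, coefficient = 1

I ≈ (0.200000/2) × 17.015747 = 1.701575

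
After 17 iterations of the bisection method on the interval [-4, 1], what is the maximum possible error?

Bisection error bound: |error| ≤ (b-a)/2^n
|error| ≤ (1 - (-4))/2^17 = 5/2^17
|error| ≤ 0.0000381470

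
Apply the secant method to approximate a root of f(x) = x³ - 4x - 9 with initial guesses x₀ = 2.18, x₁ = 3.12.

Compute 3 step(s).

f(x) = x³ - 4x - 9
x₀ = 2.18, x₁ = 3.12

Secant formula: x_{n+1} = x_n - f(x_n)(x_n - x_{n-1})/(f(x_n) - f(x_{n-1}))

Iteration 1:
  f(2.180000) = -7.359768
  f(3.120000) = 8.891328
  x_2 = 3.120000 - 8.891328×(3.120000 - 2.180000)/(8.891328 - (-7.359768))
       = 2.605706
Iteration 2:
  f(3.120000) = 8.891328
  f(2.605706) = -1.730859
  x_3 = 2.605706 - (-1.730859)×(2.605706 - 3.120000)/(-1.730859 - 8.891328)
       = 2.689509
Iteration 3:
  f(2.605706) = -1.730859
  f(2.689509) = -0.303591
  x_4 = 2.689509 - (-0.303591)×(2.689509 - 2.605706)/(-0.303591 - (-1.730859))
       = 2.707334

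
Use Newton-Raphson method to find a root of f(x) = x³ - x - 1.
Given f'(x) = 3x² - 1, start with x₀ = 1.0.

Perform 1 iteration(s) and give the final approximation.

f(x) = x³ - x - 1
f'(x) = 3x² - 1
x₀ = 1.0

Newton-Raphson formula: x_{n+1} = x_n - f(x_n)/f'(x_n)

Iteration 1:
  f(1.000000) = -1.000000
  f'(1.000000) = 2.000000
  x_1 = 1.000000 - (-1.000000)/2.000000 = 1.500000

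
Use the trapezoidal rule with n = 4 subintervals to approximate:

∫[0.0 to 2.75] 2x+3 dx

f(x) = 2x+3
a = 0.0, b = 2.75, n = 4
h = (b - a)/n = 0.687500

Trapezoidal rule: (h/2)[f(x₀) + 2f(x₁) + 2f(x₂) + ... + f(xₙ)]

x_0 = 0.0000, f(x_0) = 3.000000, coefficient = 1
x_1 = 0.6875, f(x_1) = 4.375000, coefficient = 2
x_2 = 1.3750, f(x_2) = 5.750000, coefficient = 2
x_3 = 2.0625, f(x_3) = 7.125000, coefficient = 2
x_4 = 2.7500, f(x_4) = 8.500000, coefficient = 1

I ≈ (0.687500/2) × 46.000000 = 15.812500
Exact value: 15.812500
Error: 0.000000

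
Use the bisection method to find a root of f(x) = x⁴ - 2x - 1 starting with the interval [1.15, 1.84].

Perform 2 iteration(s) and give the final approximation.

f(x) = x⁴ - 2x - 1
Initial interval: [1.15, 1.84]

Iteration 1:
  c_1 = (1.150000 + 1.840000)/2 = 1.495000
  f(c_1) = f(1.495000) = 1.005337
  f(a) × f(c) < 0, new interval: [1.150000, 1.495000]
Iteration 2:
  c_2 = (1.150000 + 1.495000)/2 = 1.322500
  f(c_2) = f(1.322500) = -0.585977
  f(a) × f(c) ≥ 0, new interval: [1.322500, 1.495000]

After 2 iteration(s), the approximation is c_2 = 1.322500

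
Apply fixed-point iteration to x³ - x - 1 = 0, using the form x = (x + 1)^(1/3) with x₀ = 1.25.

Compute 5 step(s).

Equation: x³ - x - 1 = 0
Fixed-point form: x = (x + 1)^(1/3)
x₀ = 1.25

x_1 = g(1.250000) = 1.310371
x_2 = g(1.310371) = 1.321987
x_3 = g(1.321987) = 1.324199
x_4 = g(1.324199) = 1.324619
x_5 = g(1.324619) = 1.324699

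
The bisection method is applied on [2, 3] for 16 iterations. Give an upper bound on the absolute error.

Bisection error bound: |error| ≤ (b-a)/2^n
|error| ≤ (3 - 2)/2^16 = 1/2^16
|error| ≤ 0.0000152588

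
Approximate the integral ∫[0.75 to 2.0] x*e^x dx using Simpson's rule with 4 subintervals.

f(x) = x*e^x
a = 0.75, b = 2.0, n = 4
h = (b - a)/n = 0.312500

Simpson's rule: (h/3)[f(x₀) + 4f(x₁) + 2f(x₂) + ... + f(xₙ)]

x_0 = 0.7500, f(x_0) = 1.587750, coefficient = 1
x_1 = 1.0625, f(x_1) = 3.074446, coefficient = 4
x_2 = 1.3750, f(x_2) = 5.438230, coefficient = 2
x_3 = 1.6875, f(x_3) = 9.122539, coefficient = 4
x_4 = 2.0000, f(x_4) = 14.778112, coefficient = 1

I ≈ (0.312500/3) × 76.030261 = 7.919819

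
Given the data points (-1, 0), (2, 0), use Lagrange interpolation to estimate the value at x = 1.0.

Lagrange interpolation formula:
P(x) = Σ yᵢ × Lᵢ(x)
where Lᵢ(x) = Π_{j≠i} (x - xⱼ)/(xᵢ - xⱼ)

L_0(1.0) = (1.0 - 2)/(-1 - 2) = 0.333333
L_1(1.0) = (1.0 - (-1))/(2 - (-1)) = 0.666667

P(1.0) = 0×L_0(1.0) + 0×L_1(1.0)
P(1.0) = 0.000000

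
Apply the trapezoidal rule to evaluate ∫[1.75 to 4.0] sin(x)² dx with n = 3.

f(x) = sin(x)²
a = 1.75, b = 4.0, n = 3
h = (b - a)/n = 0.750000

Trapezoidal rule: (h/2)[f(x₀) + 2f(x₁) + 2f(x₂) + ... + f(xₙ)]

x_0 = 1.7500, f(x_0) = 0.968228, coefficient = 1
x_1 = 2.5000, f(x_1) = 0.358169, coefficient = 2
x_2 = 3.2500, f(x_2) = 0.011706, coefficient = 2
x_3 = 4.0000, f(x_3) = 0.572750, coefficient = 1

I ≈ (0.750000/2) × 2.280729 = 0.855273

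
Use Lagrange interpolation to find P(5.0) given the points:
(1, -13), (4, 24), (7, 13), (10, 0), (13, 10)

Lagrange interpolation formula:
P(x) = Σ yᵢ × Lᵢ(x)
where Lᵢ(x) = Π_{j≠i} (x - xⱼ)/(xᵢ - xⱼ)

L_0(5.0) = (5.0 - 4)/(1 - 4) × (5.0 - 7)/(1 - 7) × (5.0 - 10)/(1 - 10) × (5.0 - 13)/(1 - 13) = -0.041152
L_1(5.0) = (5.0 - 1)/(4 - 1) × (5.0 - 7)/(4 - 7) × (5.0 - 10)/(4 - 10) × (5.0 - 13)/(4 - 13) = 0.658436
L_2(5.0) = (5.0 - 1)/(7 - 1) × (5.0 - 4)/(7 - 4) × (5.0 - 10)/(7 - 10) × (5.0 - 13)/(7 - 13) = 0.493827
L_3(5.0) = (5.0 - 1)/(10 - 1) × (5.0 - 4)/(10 - 4) × (5.0 - 7)/(10 - 7) × (5.0 - 13)/(10 - 13) = -0.131687
L_4(5.0) = (5.0 - 1)/(13 - 1) × (5.0 - 4)/(13 - 4) × (5.0 - 7)/(13 - 7) × (5.0 - 10)/(13 - 10) = 0.020576

P(5.0) = (-13)×L_0(5.0) + 24×L_1(5.0) + 13×L_2(5.0) + 0×L_3(5.0) + 10×L_4(5.0)
P(5.0) = 22.962963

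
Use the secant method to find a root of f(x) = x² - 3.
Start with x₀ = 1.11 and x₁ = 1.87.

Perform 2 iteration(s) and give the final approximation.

f(x) = x² - 3
x₀ = 1.11, x₁ = 1.87

Secant formula: x_{n+1} = x_n - f(x_n)(x_n - x_{n-1})/(f(x_n) - f(x_{n-1}))

Iteration 1:
  f(1.110000) = -1.767900
  f(1.870000) = 0.496900
  x_2 = 1.870000 - 0.496900×(1.870000 - 1.110000)/(0.496900 - (-1.767900))
       = 1.703255
Iteration 2:
  f(1.870000) = 0.496900
  f(1.703255) = -0.098922
  x_3 = 1.703255 - (-0.098922)×(1.703255 - 1.870000)/(-0.098922 - 0.496900)
       = 1.730939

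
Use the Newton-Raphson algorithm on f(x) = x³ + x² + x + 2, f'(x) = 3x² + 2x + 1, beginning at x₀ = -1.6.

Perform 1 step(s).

f(x) = x³ + x² + x + 2
f'(x) = 3x² + 2x + 1
x₀ = -1.6

Newton-Raphson formula: x_{n+1} = x_n - f(x_n)/f'(x_n)

Iteration 1:
  f(-1.600000) = -1.136000
  f'(-1.600000) = 5.480000
  x_1 = -1.600000 - (-1.136000)/5.480000 = -1.392701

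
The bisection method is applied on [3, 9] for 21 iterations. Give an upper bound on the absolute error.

Bisection error bound: |error| ≤ (b-a)/2^n
|error| ≤ (9 - 3)/2^21 = 6/2^21
|error| ≤ 0.0000028610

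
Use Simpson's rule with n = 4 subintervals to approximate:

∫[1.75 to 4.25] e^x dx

f(x) = e^x
a = 1.75, b = 4.25, n = 4
h = (b - a)/n = 0.625000

Simpson's rule: (h/3)[f(x₀) + 4f(x₁) + 2f(x₂) + ... + f(xₙ)]

x_0 = 1.7500, f(x_0) = 5.754603, coefficient = 1
x_1 = 2.3750, f(x_1) = 10.751013, coefficient = 4
x_2 = 3.0000, f(x_2) = 20.085537, coefficient = 2
x_3 = 3.6250, f(x_3) = 37.524723, coefficient = 4
x_4 = 4.2500, f(x_4) = 70.105412, coefficient = 1

I ≈ (0.625000/3) × 309.134034 = 64.402924
Exact value: 64.350810
Error: 0.052114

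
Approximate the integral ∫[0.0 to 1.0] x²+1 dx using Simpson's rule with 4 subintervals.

f(x) = x²+1
a = 0.0, b = 1.0, n = 4
h = (b - a)/n = 0.250000

Simpson's rule: (h/3)[f(x₀) + 4f(x₁) + 2f(x₂) + ... + f(xₙ)]

x_0 = 0.0000, f(x_0) = 1.000000, coefficient = 1
x_1 = 0.2500, f(x_1) = 1.062500, coefficient = 4
x_2 = 0.5000, f(x_2) = 1.250000, coefficient = 2
x_3 = 0.7500, f(x_3) = 1.562500, coefficient = 4
x_4 = 1.0000, f(x_4) = 2.000000, coefficient = 1

I ≈ (0.250000/3) × 16.000000 = 1.333333
Exact value: 1.333333
Error: 0.000000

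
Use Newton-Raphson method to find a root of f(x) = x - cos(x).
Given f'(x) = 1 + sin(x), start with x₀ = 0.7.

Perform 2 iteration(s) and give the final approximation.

f(x) = x - cos(x)
f'(x) = 1 + sin(x)
x₀ = 0.7

Newton-Raphson formula: x_{n+1} = x_n - f(x_n)/f'(x_n)

Iteration 1:
  f(0.700000) = -0.064842
  f'(0.700000) = 1.644218
  x_1 = 0.700000 - (-0.064842)/1.644218 = 0.739436
Iteration 2:
  f(0.739436) = 0.000588
  f'(0.739436) = 1.673872
  x_2 = 0.739436 - 0.000588/1.673872 = 0.739085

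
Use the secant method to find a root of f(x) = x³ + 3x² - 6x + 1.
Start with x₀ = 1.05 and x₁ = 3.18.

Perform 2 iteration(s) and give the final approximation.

f(x) = x³ + 3x² - 6x + 1
x₀ = 1.05, x₁ = 3.18

Secant formula: x_{n+1} = x_n - f(x_n)(x_n - x_{n-1})/(f(x_n) - f(x_{n-1}))

Iteration 1:
  f(1.050000) = -0.834875
  f(3.180000) = 44.414632
  x_2 = 3.180000 - 44.414632×(3.180000 - 1.050000)/(44.414632 - (-0.834875))
       = 1.089300
Iteration 2:
  f(3.180000) = 44.414632
  f(1.089300) = -0.683543
  x_3 = 1.089300 - (-0.683543)×(1.089300 - 3.180000)/(-0.683543 - 44.414632)
       = 1.120988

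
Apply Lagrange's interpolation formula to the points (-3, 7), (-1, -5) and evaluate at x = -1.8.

Lagrange interpolation formula:
P(x) = Σ yᵢ × Lᵢ(x)
where Lᵢ(x) = Π_{j≠i} (x - xⱼ)/(xᵢ - xⱼ)

L_0(-1.8) = (-1.8 - (-1))/(-3 - (-1)) = 0.400000
L_1(-1.8) = (-1.8 - (-3))/(-1 - (-3)) = 0.600000

P(-1.8) = 7×L_0(-1.8) + (-5)×L_1(-1.8)
P(-1.8) = -0.200000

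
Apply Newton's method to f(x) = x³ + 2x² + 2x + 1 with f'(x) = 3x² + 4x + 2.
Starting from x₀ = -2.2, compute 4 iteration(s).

f(x) = x³ + 2x² + 2x + 1
f'(x) = 3x² + 4x + 2
x₀ = -2.2

Newton-Raphson formula: x_{n+1} = x_n - f(x_n)/f'(x_n)

Iteration 1:
  f(-2.200000) = -4.368000
  f'(-2.200000) = 7.720000
  x_1 = -2.200000 - (-4.368000)/7.720000 = -1.634197
Iteration 2:
  f(-1.634197) = -1.291480
  f'(-1.634197) = 3.475011
  x_2 = -1.634197 - (-1.291480)/3.475011 = -1.262549
Iteration 3:
  f(-1.262549) = -0.349579
  f'(-1.262549) = 1.731894
  x_3 = -1.262549 - (-0.349579)/1.731894 = -1.060701
Iteration 4:
  f(-1.060701) = -0.064610
  f'(-1.060701) = 1.132456
  x_4 = -1.060701 - (-0.064610)/1.132456 = -1.003649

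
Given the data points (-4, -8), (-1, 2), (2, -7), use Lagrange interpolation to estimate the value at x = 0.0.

Lagrange interpolation formula:
P(x) = Σ yᵢ × Lᵢ(x)
where Lᵢ(x) = Π_{j≠i} (x - xⱼ)/(xᵢ - xⱼ)

L_0(0.0) = (0.0 - (-1))/(-4 - (-1)) × (0.0 - 2)/(-4 - 2) = -0.111111
L_1(0.0) = (0.0 - (-4))/(-1 - (-4)) × (0.0 - 2)/(-1 - 2) = 0.888889
L_2(0.0) = (0.0 - (-4))/(2 - (-4)) × (0.0 - (-1))/(2 - (-1)) = 0.222222

P(0.0) = (-8)×L_0(0.0) + 2×L_1(0.0) + (-7)×L_2(0.0)
P(0.0) = 1.111111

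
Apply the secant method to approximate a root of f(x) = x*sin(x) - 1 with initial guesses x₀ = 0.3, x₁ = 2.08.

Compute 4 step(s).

f(x) = x*sin(x) - 1
x₀ = 0.3, x₁ = 2.08

Secant formula: x_{n+1} = x_n - f(x_n)(x_n - x_{n-1})/(f(x_n) - f(x_{n-1}))

Iteration 1:
  f(0.300000) = -0.911344
  f(2.080000) = 0.816117
  x_2 = 2.080000 - 0.816117×(2.080000 - 0.300000)/(0.816117 - (-0.911344))
       = 1.239062
Iteration 2:
  f(2.080000) = 0.816117
  f(1.239062) = 0.171507
  x_3 = 1.239062 - 0.171507×(1.239062 - 2.080000)/(0.171507 - 0.816117)
       = 1.015319
Iteration 3:
  f(1.239062) = 0.171507
  f(1.015319) = -0.137335
  x_4 = 1.015319 - (-0.137335)×(1.015319 - 1.239062)/(-0.137335 - 0.171507)
       = 1.114813
Iteration 4:
  f(1.015319) = -0.137335
  f(1.114813) = 0.000910
  x_5 = 1.114813 - 0.000910×(1.114813 - 1.015319)/(0.000910 - (-0.137335))
       = 1.114157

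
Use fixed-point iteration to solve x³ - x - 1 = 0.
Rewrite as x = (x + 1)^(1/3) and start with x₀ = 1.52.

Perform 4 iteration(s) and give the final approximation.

Equation: x³ - x - 1 = 0
Fixed-point form: x = (x + 1)^(1/3)
x₀ = 1.52

x_1 = g(1.520000) = 1.360818
x_2 = g(1.360818) = 1.331540
x_3 = g(1.331540) = 1.326013
x_4 = g(1.326013) = 1.324964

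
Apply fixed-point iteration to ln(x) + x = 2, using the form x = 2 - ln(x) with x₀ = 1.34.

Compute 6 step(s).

Equation: ln(x) + x = 2
Fixed-point form: x = 2 - ln(x)
x₀ = 1.34

x_1 = g(1.340000) = 1.707330
x_2 = g(1.707330) = 1.465069
x_3 = g(1.465069) = 1.618098
x_4 = g(1.618098) = 1.518749
x_5 = g(1.518749) = 1.582113
x_6 = g(1.582113) = 1.541239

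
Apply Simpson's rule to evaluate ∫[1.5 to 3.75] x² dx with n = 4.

f(x) = x²
a = 1.5, b = 3.75, n = 4
h = (b - a)/n = 0.562500

Simpson's rule: (h/3)[f(x₀) + 4f(x₁) + 2f(x₂) + ... + f(xₙ)]

x_0 = 1.5000, f(x_0) = 2.250000, coefficient = 1
x_1 = 2.0625, f(x_1) = 4.253906, coefficient = 4
x_2 = 2.6250, f(x_2) = 6.890625, coefficient = 2
x_3 = 3.1875, f(x_3) = 10.160156, coefficient = 4
x_4 = 3.7500, f(x_4) = 14.062500, coefficient = 1

I ≈ (0.562500/3) × 87.750000 = 16.453125
Exact value: 16.453125
Error: 0.000000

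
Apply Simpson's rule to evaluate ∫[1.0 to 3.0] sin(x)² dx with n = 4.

f(x) = sin(x)²
a = 1.0, b = 3.0, n = 4
h = (b - a)/n = 0.500000

Simpson's rule: (h/3)[f(x₀) + 4f(x₁) + 2f(x₂) + ... + f(xₙ)]

x_0 = 1.0000, f(x_0) = 0.708073, coefficient = 1
x_1 = 1.5000, f(x_1) = 0.994996, coefficient = 4
x_2 = 2.0000, f(x_2) = 0.826822, coefficient = 2
x_3 = 2.5000, f(x_3) = 0.358169, coefficient = 4
x_4 = 3.0000, f(x_4) = 0.019915, coefficient = 1

I ≈ (0.500000/3) × 7.794293 = 1.299049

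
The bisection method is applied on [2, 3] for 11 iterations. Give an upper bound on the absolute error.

Bisection error bound: |error| ≤ (b-a)/2^n
|error| ≤ (3 - 2)/2^11 = 1/2^11
|error| ≤ 0.0004882812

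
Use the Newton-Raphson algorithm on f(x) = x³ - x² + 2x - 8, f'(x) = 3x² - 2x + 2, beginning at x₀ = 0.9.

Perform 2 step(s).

f(x) = x³ - x² + 2x - 8
f'(x) = 3x² - 2x + 2
x₀ = 0.9

Newton-Raphson formula: x_{n+1} = x_n - f(x_n)/f'(x_n)

Iteration 1:
  f(0.900000) = -6.281000
  f'(0.900000) = 2.630000
  x_1 = 0.900000 - (-6.281000)/2.630000 = 3.288213
Iteration 2:
  f(3.288213) = 23.317372
  f'(3.288213) = 27.860607
  x_2 = 3.288213 - 23.317372/27.860607 = 2.451283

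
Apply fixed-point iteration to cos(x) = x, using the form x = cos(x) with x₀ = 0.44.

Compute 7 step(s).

Equation: cos(x) = x
Fixed-point form: x = cos(x)
x₀ = 0.44

x_1 = g(0.440000) = 0.904752
x_2 = g(0.904752) = 0.617881
x_3 = g(0.617881) = 0.815108
x_4 = g(0.815108) = 0.685790
x_5 = g(0.685790) = 0.773919
x_6 = g(0.773919) = 0.715177
x_7 = g(0.715177) = 0.754977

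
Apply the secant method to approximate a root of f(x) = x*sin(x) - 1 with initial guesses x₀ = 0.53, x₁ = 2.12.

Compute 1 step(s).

f(x) = x*sin(x) - 1
x₀ = 0.53, x₁ = 2.12

Secant formula: x_{n+1} = x_n - f(x_n)(x_n - x_{n-1})/(f(x_n) - f(x_{n-1}))

Iteration 1:
  f(0.530000) = -0.732067
  f(2.120000) = 0.808234
  x_2 = 2.120000 - 0.808234×(2.120000 - 0.530000)/(0.808234 - (-0.732067))
       = 1.285688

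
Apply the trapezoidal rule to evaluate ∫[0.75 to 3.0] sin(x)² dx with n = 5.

f(x) = sin(x)²
a = 0.75, b = 3.0, n = 5
h = (b - a)/n = 0.450000

Trapezoidal rule: (h/2)[f(x₀) + 2f(x₁) + 2f(x₂) + ... + f(xₙ)]

x_0 = 0.7500, f(x_0) = 0.464631, coefficient = 1
x_1 = 1.2000, f(x_1) = 0.868697, coefficient = 2
x_2 = 1.6500, f(x_2) = 0.993740, coefficient = 2
x_3 = 2.1000, f(x_3) = 0.745130, coefficient = 2
x_4 = 2.5500, f(x_4) = 0.311011, coefficient = 2
x_5 = 3.0000, f(x_5) = 0.019915, coefficient = 1

I ≈ (0.450000/2) × 6.321703 = 1.422383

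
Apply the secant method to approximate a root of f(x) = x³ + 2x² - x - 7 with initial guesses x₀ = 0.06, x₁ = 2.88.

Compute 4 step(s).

f(x) = x³ + 2x² - x - 7
x₀ = 0.06, x₁ = 2.88

Secant formula: x_{n+1} = x_n - f(x_n)(x_n - x_{n-1})/(f(x_n) - f(x_{n-1}))

Iteration 1:
  f(0.060000) = -7.052584
  f(2.880000) = 30.596672
  x_2 = 2.880000 - 30.596672×(2.880000 - 0.060000)/(30.596672 - (-7.052584))
       = 0.588252
Iteration 2:
  f(2.880000) = 30.596672
  f(0.588252) = -6.692613
  x_3 = 0.588252 - (-6.692613)×(0.588252 - 2.880000)/(-6.692613 - 30.596672)
       = 0.999571
Iteration 3:
  f(0.588252) = -6.692613
  f(0.999571) = -5.002576
  x_4 = 0.999571 - (-5.002576)×(0.999571 - 0.588252)/(-5.002576 - (-6.692613))
       = 2.217090
Iteration 4:
  f(0.999571) = -5.002576
  f(2.217090) = 11.511970
  x_5 = 2.217090 - 11.511970×(2.217090 - 0.999571)/(11.511970 - (-5.002576))
       = 1.368381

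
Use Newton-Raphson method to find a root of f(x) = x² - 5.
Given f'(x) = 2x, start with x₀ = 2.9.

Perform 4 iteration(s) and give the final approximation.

f(x) = x² - 5
f'(x) = 2x
x₀ = 2.9

Newton-Raphson formula: x_{n+1} = x_n - f(x_n)/f'(x_n)

Iteration 1:
  f(2.900000) = 3.410000
  f'(2.900000) = 5.800000
  x_1 = 2.900000 - 3.410000/5.800000 = 2.312069
Iteration 2:
  f(2.312069) = 0.345663
  f'(2.312069) = 4.624138
  x_2 = 2.312069 - 0.345663/4.624138 = 2.237317
Iteration 3:
  f(2.237317) = 0.005588
  f'(2.237317) = 4.474634
  x_3 = 2.237317 - 0.005588/4.474634 = 2.236068
Iteration 4:
  f(2.236068) = 0.000002
  f'(2.236068) = 4.472137
  x_4 = 2.236068 - 0.000002/4.472137 = 2.236068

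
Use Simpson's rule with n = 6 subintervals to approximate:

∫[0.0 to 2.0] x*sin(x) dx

f(x) = x*sin(x)
a = 0.0, b = 2.0, n = 6
h = (b - a)/n = 0.333333

Simpson's rule: (h/3)[f(x₀) + 4f(x₁) + 2f(x₂) + ... + f(xₙ)]

x_0 = 0.0000, f(x_0) = 0.000000, coefficient = 1
x_1 = 0.3333, f(x_1) = 0.109065, coefficient = 4
x_2 = 0.6667, f(x_2) = 0.412247, coefficient = 2
x_3 = 1.0000, f(x_3) = 0.841471, coefficient = 4
x_4 = 1.3333, f(x_4) = 1.295917, coefficient = 2
x_5 = 1.6667, f(x_5) = 1.659013, coefficient = 4
x_6 = 2.0000, f(x_6) = 1.818595, coefficient = 1

I ≈ (0.333333/3) × 15.673119 = 1.741458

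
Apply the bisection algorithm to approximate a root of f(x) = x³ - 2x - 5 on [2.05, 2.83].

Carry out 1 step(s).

f(x) = x³ - 2x - 5
Initial interval: [2.05, 2.83]

Iteration 1:
  c_1 = (2.050000 + 2.830000)/2 = 2.440000
  f(c_1) = f(2.440000) = 4.646784
  f(a) × f(c) < 0, new interval: [2.050000, 2.440000]

After 1 iteration(s), the approximation is c_1 = 2.440000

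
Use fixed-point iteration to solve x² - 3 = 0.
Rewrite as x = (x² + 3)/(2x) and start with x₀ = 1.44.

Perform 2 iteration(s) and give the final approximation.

Equation: x² - 3 = 0
Fixed-point form: x = (x² + 3)/(2x)
x₀ = 1.44

x_1 = g(1.440000) = 1.761667
x_2 = g(1.761667) = 1.732300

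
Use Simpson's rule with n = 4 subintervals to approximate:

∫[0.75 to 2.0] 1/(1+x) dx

f(x) = 1/(1+x)
a = 0.75, b = 2.0, n = 4
h = (b - a)/n = 0.312500

Simpson's rule: (h/3)[f(x₀) + 4f(x₁) + 2f(x₂) + ... + f(xₙ)]

x_0 = 0.7500, f(x_0) = 0.571429, coefficient = 1
x_1 = 1.0625, f(x_1) = 0.484848, coefficient = 4
x_2 = 1.3750, f(x_2) = 0.421053, coefficient = 2
x_3 = 1.6875, f(x_3) = 0.372093, coefficient = 4
x_4 = 2.0000, f(x_4) = 0.333333, coefficient = 1

I ≈ (0.312500/3) × 5.174633 = 0.539024
Exact value: 0.538997
Error: 0.000028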